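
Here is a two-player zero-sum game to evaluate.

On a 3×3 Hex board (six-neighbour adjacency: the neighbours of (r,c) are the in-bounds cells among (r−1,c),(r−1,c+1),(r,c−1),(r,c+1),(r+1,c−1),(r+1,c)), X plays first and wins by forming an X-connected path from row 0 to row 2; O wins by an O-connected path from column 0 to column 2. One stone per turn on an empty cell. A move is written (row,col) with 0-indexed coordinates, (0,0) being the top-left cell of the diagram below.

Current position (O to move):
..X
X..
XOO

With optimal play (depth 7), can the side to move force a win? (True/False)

p1 O@[..X/X../XOO]: (0,0)[O.X/X../XOO]-1* (0,1)[.OX/X../XOO]-1 (1,1)[..X/XO./XOO]-1 (1,2)[..X/X.O/XOO]-1
p2 X@[O.X/X../XOO]: (0,1)[OXX/X../XOO]+1* (1,1)[O.X/XX./XOO]+1 (1,2)[O.X/X.X/XOO]+1
p3 O@[OXX/X../XOO] terminal -1; root [..X/X../XOO] d7

O winning at [..X/X../XOO]: False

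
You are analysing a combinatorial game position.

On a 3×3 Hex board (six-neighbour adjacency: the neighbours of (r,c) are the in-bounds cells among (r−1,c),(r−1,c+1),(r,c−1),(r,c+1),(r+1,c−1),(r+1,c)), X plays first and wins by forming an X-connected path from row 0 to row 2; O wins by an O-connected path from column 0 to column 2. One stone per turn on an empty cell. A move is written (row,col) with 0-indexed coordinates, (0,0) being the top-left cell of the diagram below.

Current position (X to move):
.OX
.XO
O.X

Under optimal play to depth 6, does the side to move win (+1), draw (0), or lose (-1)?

[.OX/.XO/O.X] X move#1: (0,0):-1/XOX/.XO/O.X, (1,0):-1/.OX/XXO/O.X, (2,1):+1/.OX/.XO/OXX*
[.OX/.XO/OXX] end (terminal -1, O#2); searched .OX/.XO/O.X to 6

value(.OX/.XO/O.X, X) = +1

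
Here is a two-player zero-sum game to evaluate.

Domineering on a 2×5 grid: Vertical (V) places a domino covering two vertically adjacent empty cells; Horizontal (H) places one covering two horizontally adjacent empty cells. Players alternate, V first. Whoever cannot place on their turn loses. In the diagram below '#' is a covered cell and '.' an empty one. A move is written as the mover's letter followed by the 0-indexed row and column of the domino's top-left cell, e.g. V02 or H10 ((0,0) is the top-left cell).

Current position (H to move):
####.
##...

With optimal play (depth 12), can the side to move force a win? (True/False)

p1 H@[####./##...]: H12[####./####.]-1 H13[####./##.##]+1*
p2 V@[####./##.##] terminal -1; root [####./##...] d12

H winning at [####./##...]: True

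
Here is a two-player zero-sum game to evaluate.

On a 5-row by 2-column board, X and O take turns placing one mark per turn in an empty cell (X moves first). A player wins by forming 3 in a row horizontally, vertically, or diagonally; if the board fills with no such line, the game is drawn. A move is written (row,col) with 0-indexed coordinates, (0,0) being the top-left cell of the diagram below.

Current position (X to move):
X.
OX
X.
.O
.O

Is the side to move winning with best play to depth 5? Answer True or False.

X winning at [X./OX/X./.O/.O]: False

ply 1, X at X./OX/X./.O/.O | (0,1)=-1→XX/OX/X./.O/.O; (2,1)=+0→X./OX/XX/.O/.O*; (3,0)=-1→X./OX/X./XO/.O; (4,0)=-1→X./OX/X./.O/XO
ply 2, O at X./OX/XX/.O/.O | (0,1)=+0→XO/OX/XX/.O/.O*; (3,0)=-1→X./OX/XX/OO/.O; (4,0)=-1→X./OX/XX/.O/OO
ply 3, X at XO/OX/XX/.O/.O | (3,0)=+0→XO/OX/XX/XO/.O*; (4,0)=+0→XO/OX/XX/.O/XO
ply 4, O at XO/OX/XX/XO/.O | (4,0)=+0→XO/OX/XX/XO/OO*
ply 5: XO/OX/XX/XO/OO is terminal +0 (X); from X./OX/X./.O/.O depth 5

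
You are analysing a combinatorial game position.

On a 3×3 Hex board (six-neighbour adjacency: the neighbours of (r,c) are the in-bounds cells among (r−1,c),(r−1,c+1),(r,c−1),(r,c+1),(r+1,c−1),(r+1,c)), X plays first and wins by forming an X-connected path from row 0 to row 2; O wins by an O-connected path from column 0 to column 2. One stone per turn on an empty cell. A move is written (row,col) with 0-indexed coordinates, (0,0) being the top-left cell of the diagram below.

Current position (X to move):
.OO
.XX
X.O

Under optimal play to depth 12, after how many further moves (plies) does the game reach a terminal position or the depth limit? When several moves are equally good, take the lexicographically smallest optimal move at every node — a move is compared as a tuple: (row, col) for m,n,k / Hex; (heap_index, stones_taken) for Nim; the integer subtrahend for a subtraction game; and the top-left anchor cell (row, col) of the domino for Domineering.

PV length from [.OO/.XX/X.O]: 2 plies

ply 1, X at .OO/.XX/X.O | (0,0)=-1→XOO/.XX/X.O*; (1,0)=-1→.OO/XXX/X.O; (2,1)=-1→.OO/.XX/XXO
ply 2, O at XOO/.XX/X.O | (1,0)=+1→XOO/OXX/X.O*; (2,1)=-1→XOO/.XX/XOO
ply 3: XOO/OXX/X.O is terminal -1 (X); from .OO/.XX/X.O depth 12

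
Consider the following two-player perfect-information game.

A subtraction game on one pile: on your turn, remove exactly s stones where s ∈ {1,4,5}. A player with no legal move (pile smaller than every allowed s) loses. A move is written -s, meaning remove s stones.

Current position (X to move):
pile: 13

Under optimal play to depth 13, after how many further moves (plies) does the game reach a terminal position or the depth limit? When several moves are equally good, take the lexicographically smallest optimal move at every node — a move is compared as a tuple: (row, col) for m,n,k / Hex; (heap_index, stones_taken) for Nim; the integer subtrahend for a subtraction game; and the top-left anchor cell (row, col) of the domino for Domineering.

PV length from [13]: 5 plies

ply 1, X at 13 | -1=-1→12; -4=-1→9; -5=+1→8*
ply 2, O at 8 | -1=-1→7*; -4=-1→4; -5=-1→3
ply 3, X at 7 | -1=-1→6; -4=-1→3; -5=+1→2*
ply 4, O at 2 | -1=-1→1*
ply 5, X at 1 | -1=+1→0*
ply 6: 0 is terminal -1 (O); from 13 depth 13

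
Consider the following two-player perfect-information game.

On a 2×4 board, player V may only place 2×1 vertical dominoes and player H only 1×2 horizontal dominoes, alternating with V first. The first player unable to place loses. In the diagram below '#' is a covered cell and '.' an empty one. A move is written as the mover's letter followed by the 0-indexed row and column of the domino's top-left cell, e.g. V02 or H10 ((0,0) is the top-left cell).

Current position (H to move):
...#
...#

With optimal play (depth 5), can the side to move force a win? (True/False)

p1 H@[...#/...#]: H00[##.#/...#]+1* H01[.###/...#]+1 H10[...#/##.#]+1 H11[...#/.###]+1
p2 V@[##.#/...#]: V02[####/..##]-1*
p3 H@[####/..##]: H10[####/####]+1*
p4 V@[####/####] terminal -1; root [...#/...#] d5

H winning at [...#/...#]: True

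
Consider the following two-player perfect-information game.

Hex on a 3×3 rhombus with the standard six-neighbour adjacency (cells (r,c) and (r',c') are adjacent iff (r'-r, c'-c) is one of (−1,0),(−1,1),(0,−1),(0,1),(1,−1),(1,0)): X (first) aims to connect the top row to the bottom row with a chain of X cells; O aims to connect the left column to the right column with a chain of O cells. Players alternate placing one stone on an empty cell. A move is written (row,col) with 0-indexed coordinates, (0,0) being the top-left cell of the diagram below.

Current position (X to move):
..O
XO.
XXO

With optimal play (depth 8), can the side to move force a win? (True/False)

[..O/XO./XXO] X move#1: (0,0):+1/X.O/XO./XXO*, (0,1):+1/.XO/XO./XXO, (1,2):+1/..O/XOX/XXO
[X.O/XO./XXO] end (terminal -1, O#2); searched ..O/XO./XXO to 8

X winning at [..O/XO./XXO]: True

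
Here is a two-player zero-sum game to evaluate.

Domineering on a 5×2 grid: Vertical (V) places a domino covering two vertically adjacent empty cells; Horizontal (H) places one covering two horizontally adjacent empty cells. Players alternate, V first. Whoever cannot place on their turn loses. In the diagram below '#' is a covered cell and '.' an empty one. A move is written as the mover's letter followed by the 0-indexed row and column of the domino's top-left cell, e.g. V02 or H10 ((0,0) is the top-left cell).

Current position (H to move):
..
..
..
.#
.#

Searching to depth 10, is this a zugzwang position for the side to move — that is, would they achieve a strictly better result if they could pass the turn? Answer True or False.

zugzwang(../../../.#/.#, H) = False

ply 1, H at ../../../.#/.# | H00=-1→##/../../.#/.#; H10=+1→../##/../.#/.#*; H20=-1→../../##/.#/.#
ply 2, V at ../##/../.#/.# | V20=-1→../##/#./##/.#*; V30=-1→../##/../##/##
ply 3, H at ../##/#./##/.# | H00=+1→##/##/#./##/.#*
ply 4: ##/##/#./##/.# is terminal -1 (V); from ../../../.#/.# depth 10
suppose H passes — search the same position with V to move:
pass> ply 1, V at ../../../.#/.# | V00=+1→#./#./../.#/.#*; V01=+1→.#/.#/../.#/.#; V10=+1→../#./#./.#/.#; V11=+1→../.#/.#/.#/.#; V20=-1→../../#./##/.#; V30=-1→../../../##/##
pass> ply 2, H at #./#./../.#/.# | H20=-1→#./#./##/.#/.#*
pass> ply 3, V at #./#./##/.#/.# | V01=+1→##/##/##/.#/.#*; V30=+1→#./#./##/##/##
pass> ply 4: ##/##/##/.#/.# is terminal -1 (H); from ../../../.#/.# depth 10
for H: play +1, pass -1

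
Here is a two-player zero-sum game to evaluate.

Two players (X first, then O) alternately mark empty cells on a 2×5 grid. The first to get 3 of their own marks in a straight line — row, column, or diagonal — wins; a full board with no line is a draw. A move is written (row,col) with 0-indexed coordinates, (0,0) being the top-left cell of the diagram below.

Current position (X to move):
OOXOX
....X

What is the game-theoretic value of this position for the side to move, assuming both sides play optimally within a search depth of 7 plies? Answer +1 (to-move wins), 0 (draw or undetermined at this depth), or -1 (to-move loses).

ply 1, X at OOXOX/....X | (1,0)=+0→OOXOX/X...X*; (1,1)=+0→OOXOX/.X..X; (1,2)=+0→OOXOX/..X.X; (1,3)=+0→OOXOX/...XX
ply 2, O at OOXOX/X...X | (1,1)=+0→OOXOX/XO..X*; (1,2)=+0→OOXOX/X.O.X; (1,3)=+0→OOXOX/X..OX
ply 3, X at OOXOX/XO..X | (1,2)=+0→OOXOX/XOX.X*; (1,3)=+0→OOXOX/XO.XX
ply 4, O at OOXOX/XOX.X | (1,3)=+0→OOXOX/XOXOX*
ply 5: OOXOX/XOXOX is terminal +0 (X); from OOXOX/....X depth 7

value(OOXOX/....X, X) = 0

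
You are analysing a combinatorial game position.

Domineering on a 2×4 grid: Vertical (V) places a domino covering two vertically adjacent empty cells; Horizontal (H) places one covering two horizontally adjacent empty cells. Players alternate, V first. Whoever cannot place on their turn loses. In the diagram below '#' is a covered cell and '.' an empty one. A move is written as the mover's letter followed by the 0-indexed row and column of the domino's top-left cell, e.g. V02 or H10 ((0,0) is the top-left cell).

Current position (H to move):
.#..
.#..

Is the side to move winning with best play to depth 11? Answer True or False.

[.#../.#..] H move#1: H02:+1/.###/.#..*, H12:+1/.#../.###
[.###/.#..] V move#2: V00:-1/####/##..*
[####/##..] H move#3: H12:+1/####/####*
[####/####] end (terminal -1, V#4); searched .#../.#.. to 11

H winning at [.#../.#..]: True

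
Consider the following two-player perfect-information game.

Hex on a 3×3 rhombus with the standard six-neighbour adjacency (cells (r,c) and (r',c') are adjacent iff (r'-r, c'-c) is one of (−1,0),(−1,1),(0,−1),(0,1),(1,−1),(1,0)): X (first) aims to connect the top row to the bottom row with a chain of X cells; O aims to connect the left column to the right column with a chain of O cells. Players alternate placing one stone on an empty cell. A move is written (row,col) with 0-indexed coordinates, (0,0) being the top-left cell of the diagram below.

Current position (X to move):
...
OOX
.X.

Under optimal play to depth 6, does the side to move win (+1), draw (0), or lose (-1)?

[.../OOX/.X.] X move#1: (0,0):-1/X../OOX/.X., (0,1):-1/.X./OOX/.X., (0,2):+1/..X/OOX/.X.*, (2,0):-1/.../OOX/XX., (2,2):-1/.../OOX/.XX
[..X/OOX/.X.] end (terminal -1, O#2); searched .../OOX/.X. to 6

value(.../OOX/.X., X) = +1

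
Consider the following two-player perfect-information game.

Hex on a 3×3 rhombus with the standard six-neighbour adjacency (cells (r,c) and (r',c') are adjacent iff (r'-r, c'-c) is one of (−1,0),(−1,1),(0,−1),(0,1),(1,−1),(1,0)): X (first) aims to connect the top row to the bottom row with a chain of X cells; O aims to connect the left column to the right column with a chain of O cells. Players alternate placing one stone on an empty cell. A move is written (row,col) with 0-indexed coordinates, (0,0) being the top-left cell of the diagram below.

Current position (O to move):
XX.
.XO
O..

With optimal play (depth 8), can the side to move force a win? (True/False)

O winning at [XX./.XO/O..]: True

ply 1, O at XX./.XO/O.. | (0,2)=-1→XXO/.XO/O..; (1,0)=-1→XX./OXO/O..; (2,1)=+1→XX./.XO/OO.*; (2,2)=-1→XX./.XO/O.O
ply 2: XX./.XO/OO. is terminal -1 (X); from XX./.XO/O.. depth 8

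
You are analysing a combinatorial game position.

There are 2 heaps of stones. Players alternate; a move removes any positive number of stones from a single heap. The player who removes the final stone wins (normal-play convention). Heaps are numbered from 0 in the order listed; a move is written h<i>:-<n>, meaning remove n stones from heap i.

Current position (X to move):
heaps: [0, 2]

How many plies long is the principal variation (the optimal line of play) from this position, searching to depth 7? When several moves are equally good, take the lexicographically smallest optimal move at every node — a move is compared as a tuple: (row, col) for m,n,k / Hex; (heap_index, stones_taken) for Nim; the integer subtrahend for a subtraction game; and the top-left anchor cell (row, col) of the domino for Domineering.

PV length from [(0,2)]: 1 ply

[(0,2)] X move#1: h1:-1:-1/(0,1), h1:-2:+1/(0,0)*
[(0,0)] end (terminal -1, O#2); searched (0,2) to 7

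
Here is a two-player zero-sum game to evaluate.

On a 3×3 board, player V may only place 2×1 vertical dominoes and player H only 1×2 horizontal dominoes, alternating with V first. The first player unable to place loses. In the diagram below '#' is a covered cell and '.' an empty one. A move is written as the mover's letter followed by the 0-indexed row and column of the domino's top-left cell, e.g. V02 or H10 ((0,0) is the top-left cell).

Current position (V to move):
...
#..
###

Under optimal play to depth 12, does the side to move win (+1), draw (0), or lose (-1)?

value(.../#../###, V) = +1

p1 V@[.../#../###]: V01[.#./##./###]+1* V02[..#/#.#/###]-1
p2 H@[.#./##./###] terminal -1; root [.../#../###] d12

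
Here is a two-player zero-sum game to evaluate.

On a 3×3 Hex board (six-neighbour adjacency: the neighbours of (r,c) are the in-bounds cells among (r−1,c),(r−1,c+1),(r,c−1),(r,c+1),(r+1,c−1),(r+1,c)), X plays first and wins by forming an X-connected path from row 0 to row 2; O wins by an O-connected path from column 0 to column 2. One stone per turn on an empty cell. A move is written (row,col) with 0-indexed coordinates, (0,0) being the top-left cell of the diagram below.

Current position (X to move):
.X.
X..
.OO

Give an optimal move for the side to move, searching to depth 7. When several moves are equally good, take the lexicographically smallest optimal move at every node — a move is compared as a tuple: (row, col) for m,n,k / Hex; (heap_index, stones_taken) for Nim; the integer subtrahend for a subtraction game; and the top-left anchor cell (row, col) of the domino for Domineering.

ply 1, X at .X./X../.OO | (0,0)=-1→XX./X../.OO; (0,2)=-1→.XX/X../.OO; (1,1)=-1→.X./XX./.OO; (1,2)=-1→.X./X.X/.OO; (2,0)=+1→.X./X../XOO*
ply 2: .X./X../XOO is terminal -1 (O); from .X./X../.OO depth 7

X's best at [.X./X../.OO]: (2,0)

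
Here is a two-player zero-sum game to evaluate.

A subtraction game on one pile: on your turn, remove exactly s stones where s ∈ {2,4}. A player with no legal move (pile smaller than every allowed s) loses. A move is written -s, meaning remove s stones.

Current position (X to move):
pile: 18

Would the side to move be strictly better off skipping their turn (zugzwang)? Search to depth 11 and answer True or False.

zugzwang(18, X) = True

ply 1, X at 18 | -2=-1→16*; -4=-1→14
ply 2, O at 16 | -2=-1→14; -4=+1→12*
ply 3, X at 12 | -2=-1→10*; -4=-1→8
ply 4, O at 10 | -2=-1→8; -4=+1→6*
ply 5, X at 6 | -2=-1→4*; -4=-1→2
ply 6, O at 4 | -2=-1→2; -4=+1→0*
ply 7: 0 is terminal -1 (X); from 18 depth 11
pass branch (O moves first from the same position):
  | ply 1, O at 18 | -2=-1→16*; -4=-1→14
  | ply 2, X at 16 | -2=-1→14; -4=+1→12*
  | ply 3, O at 12 | -2=-1→10*; -4=-1→8
  | ply 4, X at 10 | -2=-1→8; -4=+1→6*
  | ply 5, O at 6 | -2=-1→4*; -4=-1→2
  | ply 6, X at 4 | -2=-1→2; -4=+1→0*
  | ply 7: 0 is terminal -1 (O); from 18 depth 11
X moving scores -1; X passing scores +1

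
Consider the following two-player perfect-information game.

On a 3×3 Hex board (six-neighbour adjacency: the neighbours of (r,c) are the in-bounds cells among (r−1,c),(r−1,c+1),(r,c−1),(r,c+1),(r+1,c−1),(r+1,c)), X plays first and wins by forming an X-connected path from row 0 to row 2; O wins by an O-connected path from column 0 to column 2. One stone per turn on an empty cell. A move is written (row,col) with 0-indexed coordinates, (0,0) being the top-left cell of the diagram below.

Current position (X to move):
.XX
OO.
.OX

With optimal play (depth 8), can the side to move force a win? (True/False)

p1 X@[.XX/OO./.OX]: (0,0)[XXX/OO./.OX]-1 (1,2)[.XX/OOX/.OX]+1* (2,0)[.XX/OO./XOX]-1
p2 O@[.XX/OOX/.OX] terminal -1; root [.XX/OO./.OX] d8

X winning at [.XX/OO./.OX]: True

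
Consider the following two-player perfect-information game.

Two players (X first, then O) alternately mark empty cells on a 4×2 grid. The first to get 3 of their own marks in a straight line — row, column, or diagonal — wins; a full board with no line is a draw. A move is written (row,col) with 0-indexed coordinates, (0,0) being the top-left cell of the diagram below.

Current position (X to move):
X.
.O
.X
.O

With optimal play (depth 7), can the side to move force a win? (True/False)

X winning at [X./.O/.X/.O]: False

ply 1, X at X./.O/.X/.O | (0,1)=+0→XX/.O/.X/.O*; (1,0)=+0→X./XO/.X/.O; (2,0)=+0→X./.O/XX/.O; (3,0)=+0→X./.O/.X/XO
ply 2, O at XX/.O/.X/.O | (1,0)=+0→XX/OO/.X/.O*; (2,0)=+0→XX/.O/OX/.O; (3,0)=+0→XX/.O/.X/OO
ply 3, X at XX/OO/.X/.O | (2,0)=+0→XX/OO/XX/.O*; (3,0)=+0→XX/OO/.X/XO
ply 4, O at XX/OO/XX/.O | (3,0)=+0→XX/OO/XX/OO*
ply 5: XX/OO/XX/OO is terminal +0 (X); from X./.O/.X/.O depth 7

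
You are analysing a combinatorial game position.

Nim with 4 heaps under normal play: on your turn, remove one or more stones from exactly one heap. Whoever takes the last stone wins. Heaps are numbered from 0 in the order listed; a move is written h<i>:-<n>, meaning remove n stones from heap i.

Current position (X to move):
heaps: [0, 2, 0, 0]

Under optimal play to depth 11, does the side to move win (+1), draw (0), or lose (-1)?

value((0,2,0,0), X) = +1

p1 X@[(0,2,0,0)]: h1:-1[(0,1,0,0)]-1 h1:-2[(0,0,0,0)]+1*
p2 O@[(0,0,0,0)] terminal -1; root [(0,2,0,0)] d11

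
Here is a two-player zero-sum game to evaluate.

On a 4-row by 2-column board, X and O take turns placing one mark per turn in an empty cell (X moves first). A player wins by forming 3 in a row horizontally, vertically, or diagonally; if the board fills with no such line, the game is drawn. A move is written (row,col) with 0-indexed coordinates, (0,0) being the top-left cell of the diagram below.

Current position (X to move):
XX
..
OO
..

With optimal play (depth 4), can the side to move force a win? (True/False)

p1 X@[XX/../OO/..]: (1,0)[XX/X./OO/..]+0* (1,1)[XX/.X/OO/..]+0 (3,0)[XX/../OO/X.]+0 (3,1)[XX/../OO/.X]+0
p2 O@[XX/X./OO/..]: (1,1)[XX/XO/OO/..]+0* (3,0)[XX/X./OO/O.]+0 (3,1)[XX/X./OO/.O]+0
p3 X@[XX/XO/OO/..]: (3,0)[XX/XO/OO/X.]-1 (3,1)[XX/XO/OO/.X]+0*
p4 O@[XX/XO/OO/.X]: (3,0)[XX/XO/OO/OX]+0*
p5 X@[XX/XO/OO/OX] terminal +0; root [XX/../OO/..] d4

X winning at [XX/../OO/..]: False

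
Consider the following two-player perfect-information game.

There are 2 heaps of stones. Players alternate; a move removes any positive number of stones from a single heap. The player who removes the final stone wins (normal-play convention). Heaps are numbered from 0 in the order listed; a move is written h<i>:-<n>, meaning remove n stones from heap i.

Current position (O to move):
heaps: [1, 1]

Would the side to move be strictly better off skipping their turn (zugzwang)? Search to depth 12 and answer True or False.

ply 1, O at (1,1) | h0:-1=-1→(0,1)*; h1:-1=-1→(1,0)
ply 2, X at (0,1) | h1:-1=+1→(0,0)*
ply 3: (0,0) is terminal -1 (O); from (1,1) depth 12
suppose O passes — search the same position with X to move:
pass> ply 1, X at (1,1) | h0:-1=-1→(0,1)*; h1:-1=-1→(1,0)
pass> ply 2, O at (0,1) | h1:-1=+1→(0,0)*
pass> ply 3: (0,0) is terminal -1 (X); from (1,1) depth 12
for O: play -1, pass +1

zugzwang((1,1), O) = True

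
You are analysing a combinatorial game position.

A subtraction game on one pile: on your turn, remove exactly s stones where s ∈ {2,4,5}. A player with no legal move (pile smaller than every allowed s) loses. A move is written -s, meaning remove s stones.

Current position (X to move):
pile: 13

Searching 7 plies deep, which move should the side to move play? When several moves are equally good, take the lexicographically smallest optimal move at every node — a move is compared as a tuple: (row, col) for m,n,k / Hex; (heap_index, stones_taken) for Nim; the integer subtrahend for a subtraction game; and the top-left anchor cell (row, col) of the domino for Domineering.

X's best at [13]: -5

[13] X move#1: -2:-1/11, -4:-1/9, -5:+1/8*
[8] O move#2: -2:-1/6*, -4:-1/4, -5:-1/3
[6] X move#3: -2:-1/4, -4:-1/2, -5:+1/1*
[1] end (terminal -1, O#4); searched 13 to 7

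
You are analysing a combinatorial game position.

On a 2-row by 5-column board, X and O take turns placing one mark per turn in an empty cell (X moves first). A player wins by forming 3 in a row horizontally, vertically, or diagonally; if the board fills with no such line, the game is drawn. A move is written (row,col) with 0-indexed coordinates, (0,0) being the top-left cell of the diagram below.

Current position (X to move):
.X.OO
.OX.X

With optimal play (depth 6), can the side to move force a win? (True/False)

p1 X@[.X.OO/.OX.X]: (0,0)[XX.OO/.OX.X]-1 (0,2)[.XXOO/.OX.X]+1* (1,0)[.X.OO/XOX.X]-1 (1,3)[.X.OO/.OXXX]+1
p2 O@[.XXOO/.OX.X]: (0,0)[OXXOO/.OX.X]-1* (1,0)[.XXOO/OOX.X]-1 (1,3)[.XXOO/.OXOX]-1
p3 X@[OXXOO/.OX.X]: (1,0)[OXXOO/XOX.X]+0 (1,3)[OXXOO/.OXXX]+1*
p4 O@[OXXOO/.OXXX] terminal -1; root [.X.OO/.OX.X] d6

X winning at [.X.OO/.OX.X]: True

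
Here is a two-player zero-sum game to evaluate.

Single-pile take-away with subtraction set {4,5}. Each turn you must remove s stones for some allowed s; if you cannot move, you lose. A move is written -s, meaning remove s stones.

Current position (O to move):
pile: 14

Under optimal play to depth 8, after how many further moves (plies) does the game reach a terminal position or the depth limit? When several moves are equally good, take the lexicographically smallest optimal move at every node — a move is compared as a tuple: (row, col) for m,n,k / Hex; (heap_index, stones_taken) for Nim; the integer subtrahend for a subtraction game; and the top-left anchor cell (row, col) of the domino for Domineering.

[14] O move#1: -4:+1/10*, -5:+1/9
[10] X move#2: -4:-1/6*, -5:-1/5
[6] O move#3: -4:+1/2*, -5:+1/1
[2] end (terminal -1, X#4); searched 14 to 8

PV length from [14]: 3 plies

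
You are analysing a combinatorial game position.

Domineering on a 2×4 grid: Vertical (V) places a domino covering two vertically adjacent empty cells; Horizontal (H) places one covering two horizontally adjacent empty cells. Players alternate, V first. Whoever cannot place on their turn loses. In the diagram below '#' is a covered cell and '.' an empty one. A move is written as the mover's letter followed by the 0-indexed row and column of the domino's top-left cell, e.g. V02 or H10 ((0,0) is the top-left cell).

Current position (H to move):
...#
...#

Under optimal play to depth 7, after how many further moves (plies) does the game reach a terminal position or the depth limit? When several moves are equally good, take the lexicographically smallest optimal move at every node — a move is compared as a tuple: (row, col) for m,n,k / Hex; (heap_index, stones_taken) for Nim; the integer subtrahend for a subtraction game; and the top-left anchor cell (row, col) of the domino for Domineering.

PV length from [...#/...#]: 3 plies

[...#/...#] H move#1: H00:+1/##.#/...#*, H01:+1/.###/...#, H10:+1/...#/##.#, H11:+1/...#/.###
[##.#/...#] V move#2: V02:-1/####/..##*
[####/..##] H move#3: H10:+1/####/####*
[####/####] end (terminal -1, V#4); searched ...#/...# to 7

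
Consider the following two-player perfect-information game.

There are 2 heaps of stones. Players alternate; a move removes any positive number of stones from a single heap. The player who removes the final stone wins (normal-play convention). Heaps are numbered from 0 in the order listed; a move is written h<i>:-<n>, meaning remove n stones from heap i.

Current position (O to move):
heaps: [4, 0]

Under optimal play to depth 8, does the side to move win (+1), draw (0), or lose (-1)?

value((4,0), O) = +1

ply 1, O at (4,0) | h0:-1=-1→(3,0); h0:-2=-1→(2,0); h0:-3=-1→(1,0); h0:-4=+1→(0,0)*
ply 2: (0,0) is terminal -1 (X); from (4,0) depth 8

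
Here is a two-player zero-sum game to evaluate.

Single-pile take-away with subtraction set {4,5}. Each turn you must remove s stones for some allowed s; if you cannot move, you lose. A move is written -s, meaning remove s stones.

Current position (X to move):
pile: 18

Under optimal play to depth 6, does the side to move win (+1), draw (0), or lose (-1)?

[18] X move#1: -4:-1/14*, -5:-1/13
[14] O move#2: -4:+1/10*, -5:+1/9
[10] X move#3: -4:-1/6*, -5:-1/5
[6] O move#4: -4:+1/2*, -5:+1/1
[2] end (terminal -1, X#5); searched 18 to 6

value(18, X) = -1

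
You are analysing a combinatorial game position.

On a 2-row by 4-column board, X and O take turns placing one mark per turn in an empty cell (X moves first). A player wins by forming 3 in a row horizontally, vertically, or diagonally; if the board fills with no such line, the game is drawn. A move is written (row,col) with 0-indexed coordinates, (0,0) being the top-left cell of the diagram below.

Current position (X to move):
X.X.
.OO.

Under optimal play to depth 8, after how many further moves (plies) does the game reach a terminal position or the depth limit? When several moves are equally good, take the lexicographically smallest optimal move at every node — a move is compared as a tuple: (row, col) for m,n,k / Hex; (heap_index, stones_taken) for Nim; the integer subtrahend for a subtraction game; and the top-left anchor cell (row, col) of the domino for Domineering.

PV length from [X.X./.OO.]: 1 ply

ply 1, X at X.X./.OO. | (0,1)=+1→XXX./.OO.*; (0,3)=-1→X.XX/.OO.; (1,0)=-1→X.X./XOO.; (1,3)=-1→X.X./.OOX
ply 2: XXX./.OO. is terminal -1 (O); from X.X./.OO. depth 8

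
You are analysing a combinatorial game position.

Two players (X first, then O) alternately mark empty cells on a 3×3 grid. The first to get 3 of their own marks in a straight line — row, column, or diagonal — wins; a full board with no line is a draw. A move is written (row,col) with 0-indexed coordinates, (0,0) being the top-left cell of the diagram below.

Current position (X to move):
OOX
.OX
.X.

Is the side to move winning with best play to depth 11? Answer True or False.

ply 1, X at OOX/.OX/.X. | (1,0)=-1→OOX/XOX/.X.; (2,0)=-1→OOX/.OX/XX.; (2,2)=+1→OOX/.OX/.XX*
ply 2: OOX/.OX/.XX is terminal -1 (O); from OOX/.OX/.X. depth 11

X winning at [OOX/.OX/.X.]: True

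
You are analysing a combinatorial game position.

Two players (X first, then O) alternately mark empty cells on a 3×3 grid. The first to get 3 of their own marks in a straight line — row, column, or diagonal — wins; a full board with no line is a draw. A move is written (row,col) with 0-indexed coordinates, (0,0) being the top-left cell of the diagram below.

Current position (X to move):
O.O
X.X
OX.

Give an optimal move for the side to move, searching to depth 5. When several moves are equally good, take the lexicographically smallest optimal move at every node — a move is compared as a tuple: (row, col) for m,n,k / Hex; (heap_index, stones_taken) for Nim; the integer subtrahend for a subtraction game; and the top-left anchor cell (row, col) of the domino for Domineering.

p1 X@[O.O/X.X/OX.]: (0,1)[OXO/X.X/OX.]-1 (1,1)[O.O/XXX/OX.]+1* (2,2)[O.O/X.X/OXX]-1
p2 O@[O.O/XXX/OX.] terminal -1; root [O.O/X.X/OX.] d5

X's best at [O.O/X.X/OX.]: (1,1)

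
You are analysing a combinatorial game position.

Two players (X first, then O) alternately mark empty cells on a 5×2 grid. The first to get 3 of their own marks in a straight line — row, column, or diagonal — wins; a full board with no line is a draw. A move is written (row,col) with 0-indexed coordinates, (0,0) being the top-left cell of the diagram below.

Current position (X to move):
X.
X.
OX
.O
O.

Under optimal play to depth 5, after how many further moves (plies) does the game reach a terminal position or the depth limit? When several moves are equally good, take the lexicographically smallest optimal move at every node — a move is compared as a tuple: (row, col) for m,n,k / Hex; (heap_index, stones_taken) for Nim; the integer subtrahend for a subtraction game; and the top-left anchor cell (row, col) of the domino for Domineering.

ply 1, X at X./X./OX/.O/O. | (0,1)=-1→XX/X./OX/.O/O.; (1,1)=-1→X./XX/OX/.O/O.; (3,0)=+0→X./X./OX/XO/O.*; (4,1)=-1→X./X./OX/.O/OX
ply 2, O at X./X./OX/XO/O. | (0,1)=+0→XO/X./OX/XO/O.*; (1,1)=+0→X./XO/OX/XO/O.; (4,1)=+0→X./X./OX/XO/OO
ply 3, X at XO/X./OX/XO/O. | (1,1)=+0→XO/XX/OX/XO/O.*; (4,1)=+0→XO/X./OX/XO/OX
ply 4, O at XO/XX/OX/XO/O. | (4,1)=+0→XO/XX/OX/XO/OO*
ply 5: XO/XX/OX/XO/OO is terminal +0 (X); from X./X./OX/.O/O. depth 5

PV length from [X./X./OX/.O/O.]: 4 plies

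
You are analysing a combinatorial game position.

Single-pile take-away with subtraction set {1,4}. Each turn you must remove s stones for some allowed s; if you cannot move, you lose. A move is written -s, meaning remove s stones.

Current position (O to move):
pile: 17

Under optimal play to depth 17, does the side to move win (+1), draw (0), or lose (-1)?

ply 1, O at 17 | -1=-1→16*; -4=-1→13
ply 2, X at 16 | -1=+1→15*; -4=+1→12
ply 3, O at 15 | -1=-1→14*; -4=-1→11
ply 4, X at 14 | -1=-1→13; -4=+1→10*
ply 5, O at 10 | -1=-1→9*; -4=-1→6
ply 6, X at 9 | -1=-1→8; -4=+1→5*
ply 7, O at 5 | -1=-1→4*; -4=-1→1
ply 8, X at 4 | -1=-1→3; -4=+1→0*
ply 9: 0 is terminal -1 (O); from 17 depth 17

value(17, O) = -1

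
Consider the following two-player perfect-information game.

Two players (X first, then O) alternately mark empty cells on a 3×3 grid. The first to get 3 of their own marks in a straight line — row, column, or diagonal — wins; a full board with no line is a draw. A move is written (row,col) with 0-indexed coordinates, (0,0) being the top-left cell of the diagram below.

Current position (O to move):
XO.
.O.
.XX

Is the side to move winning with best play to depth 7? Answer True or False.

O winning at [XO./.O./.XX]: False

p1 O@[XO./.O./.XX]: (0,2)[XOO/.O./.XX]-1 (1,0)[XO./OO./.XX]-1 (1,2)[XO./.OO/.XX]-1 (2,0)[XO./.O./OXX]+0*
p2 X@[XO./.O./OXX]: (0,2)[XOX/.O./OXX]+0* (1,0)[XO./XO./OXX]-1 (1,2)[XO./.OX/OXX]-1
p3 O@[XOX/.O./OXX]: (1,0)[XOX/OO./OXX]-1 (1,2)[XOX/.OO/OXX]+0*
p4 X@[XOX/.OO/OXX]: (1,0)[XOX/XOO/OXX]+0*
p5 O@[XOX/XOO/OXX] terminal +0; root [XO./.O./.XX] d7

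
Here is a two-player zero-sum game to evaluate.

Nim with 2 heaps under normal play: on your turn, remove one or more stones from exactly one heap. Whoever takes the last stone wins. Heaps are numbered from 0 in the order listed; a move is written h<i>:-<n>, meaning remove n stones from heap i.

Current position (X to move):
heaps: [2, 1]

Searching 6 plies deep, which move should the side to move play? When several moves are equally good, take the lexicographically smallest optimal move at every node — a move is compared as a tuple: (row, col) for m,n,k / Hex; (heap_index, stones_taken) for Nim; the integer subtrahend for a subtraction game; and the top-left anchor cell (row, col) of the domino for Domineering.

p1 X@[(2,1)]: h0:-1[(1,1)]+1* h0:-2[(0,1)]-1 h1:-1[(2,0)]-1
p2 O@[(1,1)]: h0:-1[(0,1)]-1* h1:-1[(1,0)]-1
p3 X@[(0,1)]: h1:-1[(0,0)]+1*
p4 O@[(0,0)] terminal -1; root [(2,1)] d6

X's best at [(2,1)]: h0:-1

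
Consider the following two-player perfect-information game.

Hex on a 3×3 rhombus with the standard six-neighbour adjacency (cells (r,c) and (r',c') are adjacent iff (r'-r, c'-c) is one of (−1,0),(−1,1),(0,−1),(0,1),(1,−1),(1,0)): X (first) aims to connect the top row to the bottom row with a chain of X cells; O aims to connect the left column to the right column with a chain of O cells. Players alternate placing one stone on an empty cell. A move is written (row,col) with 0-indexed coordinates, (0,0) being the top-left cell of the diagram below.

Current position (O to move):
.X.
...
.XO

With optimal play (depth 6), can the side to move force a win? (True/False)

O winning at [.X./.../.XO]: True

p1 O@[.X./.../.XO]: (0,0)[OX./.../.XO]-1 (0,2)[.XO/.../.XO]-1 (1,0)[.X./O../.XO]-1 (1,1)[.X./.O./.XO]+1* (1,2)[.X./..O/.XO]-1 (2,0)[.X./.../OXO]-1
p2 X@[.X./.O./.XO]: (0,0)[XX./.O./.XO]-1* (0,2)[.XX/.O./.XO]-1 (1,0)[.X./XO./.XO]-1 (1,2)[.X./.OX/.XO]-1 (2,0)[.X./.O./XXO]-1
p3 O@[XX./.O./.XO]: (0,2)[XXO/.O./.XO]+1* (1,0)[XX./OO./.XO]+1 (1,2)[XX./.OO/.XO]+1 (2,0)[XX./.O./OXO]+1
p4 X@[XXO/.O./.XO]: (1,0)[XXO/XO./.XO]-1* (1,2)[XXO/.OX/.XO]-1 (2,0)[XXO/.O./XXO]-1
p5 O@[XXO/XO./.XO]: (1,2)[XXO/XOO/.XO]-1 (2,0)[XXO/XO./OXO]+1*
p6 X@[XXO/XO./OXO] terminal -1; root [.X./.../.XO] d6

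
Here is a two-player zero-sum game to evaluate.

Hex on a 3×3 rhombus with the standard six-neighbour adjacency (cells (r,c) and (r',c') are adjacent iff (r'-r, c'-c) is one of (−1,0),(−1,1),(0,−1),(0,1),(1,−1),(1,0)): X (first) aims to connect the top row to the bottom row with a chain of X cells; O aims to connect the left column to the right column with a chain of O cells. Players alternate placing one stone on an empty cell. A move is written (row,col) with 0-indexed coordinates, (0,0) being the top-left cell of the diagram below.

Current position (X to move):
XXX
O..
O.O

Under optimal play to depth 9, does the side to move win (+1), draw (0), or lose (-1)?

p1 X@[XXX/O../O.O]: (1,1)[XXX/OX./O.O]-1 (1,2)[XXX/O.X/O.O]-1 (2,1)[XXX/O../OXO]+1*
p2 O@[XXX/O../OXO]: (1,1)[XXX/OO./OXO]-1* (1,2)[XXX/O.O/OXO]-1
p3 X@[XXX/OO./OXO]: (1,2)[XXX/OOX/OXO]+1*
p4 O@[XXX/OOX/OXO] terminal -1; root [XXX/O../O.O] d9

value(XXX/O../O.O, X) = +1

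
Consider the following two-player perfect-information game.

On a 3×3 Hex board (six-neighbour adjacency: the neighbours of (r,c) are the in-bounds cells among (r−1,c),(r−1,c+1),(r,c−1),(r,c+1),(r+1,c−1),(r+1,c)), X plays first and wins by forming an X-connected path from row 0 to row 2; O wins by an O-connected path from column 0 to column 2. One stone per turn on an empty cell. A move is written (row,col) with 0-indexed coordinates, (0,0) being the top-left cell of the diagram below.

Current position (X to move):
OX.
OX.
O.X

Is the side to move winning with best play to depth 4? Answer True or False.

X winning at [OX./OX./O.X]: True

p1 X@[OX./OX./O.X]: (0,2)[OXX/OX./O.X]+1* (1,2)[OX./OXX/O.X]+1 (2,1)[OX./OX./OXX]+1
p2 O@[OXX/OX./O.X]: (1,2)[OXX/OXO/O.X]-1* (2,1)[OXX/OX./OOX]-1
p3 X@[OXX/OXO/O.X]: (2,1)[OXX/OXO/OXX]+1*
p4 O@[OXX/OXO/OXX] terminal -1; root [OX./OX./O.X] d4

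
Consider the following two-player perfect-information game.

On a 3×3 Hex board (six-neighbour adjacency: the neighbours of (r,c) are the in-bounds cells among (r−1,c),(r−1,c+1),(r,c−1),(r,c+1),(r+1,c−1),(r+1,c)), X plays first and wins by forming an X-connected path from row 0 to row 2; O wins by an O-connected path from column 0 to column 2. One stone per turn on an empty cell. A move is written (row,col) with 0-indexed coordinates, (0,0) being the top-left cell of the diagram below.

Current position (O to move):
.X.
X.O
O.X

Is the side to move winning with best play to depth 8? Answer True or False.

[.X./X.O/O.X] O move#1: (0,0):+1/OX./X.O/O.X*, (0,2):+1/.XO/X.O/O.X, (1,1):+1/.X./XOO/O.X, (2,1):+1/.X./X.O/OOX
[OX./X.O/O.X] X move#2: (0,2):-1/OXX/X.O/O.X*, (1,1):-1/OX./XXO/O.X, (2,1):-1/OX./X.O/OXX
[OXX/X.O/O.X] O move#3: (1,1):+1/OXX/XOO/O.X*, (2,1):+1/OXX/X.O/OOX
[OXX/XOO/O.X] end (terminal -1, X#4); searched .X./X.O/O.X to 8

O winning at [.X./X.O/O.X]: True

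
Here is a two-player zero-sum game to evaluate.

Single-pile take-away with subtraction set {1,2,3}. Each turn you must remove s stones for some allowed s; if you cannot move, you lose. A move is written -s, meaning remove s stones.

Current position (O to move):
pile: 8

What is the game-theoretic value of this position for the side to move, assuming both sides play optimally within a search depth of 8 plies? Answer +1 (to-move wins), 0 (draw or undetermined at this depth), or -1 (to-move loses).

ply 1, O at 8 | -1=-1→7*; -2=-1→6; -3=-1→5
ply 2, X at 7 | -1=-1→6; -2=-1→5; -3=+1→4*
ply 3, O at 4 | -1=-1→3*; -2=-1→2; -3=-1→1
ply 4, X at 3 | -1=-1→2; -2=-1→1; -3=+1→0*
ply 5: 0 is terminal -1 (O); from 8 depth 8

value(8, O) = -1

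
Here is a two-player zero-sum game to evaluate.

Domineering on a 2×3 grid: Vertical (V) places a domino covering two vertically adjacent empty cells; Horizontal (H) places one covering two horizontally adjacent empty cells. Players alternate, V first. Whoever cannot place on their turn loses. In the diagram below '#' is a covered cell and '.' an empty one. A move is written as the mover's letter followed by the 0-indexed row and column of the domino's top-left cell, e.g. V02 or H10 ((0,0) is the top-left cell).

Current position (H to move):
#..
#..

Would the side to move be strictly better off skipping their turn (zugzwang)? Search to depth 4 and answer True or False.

zugzwang(#../#.., H) = False

ply 1, H at #../#.. | H01=+1→###/#..*; H11=+1→#../###
ply 2: ###/#.. is terminal -1 (V); from #../#.. depth 4
pass branch (V moves first from the same position):
  | ply 1, V at #../#.. | V01=+1→##./##.*; V02=+1→#.#/#.#
  | ply 2: ##./##. is terminal -1 (H); from #../#.. depth 4
H moving scores +1; H passing scores -1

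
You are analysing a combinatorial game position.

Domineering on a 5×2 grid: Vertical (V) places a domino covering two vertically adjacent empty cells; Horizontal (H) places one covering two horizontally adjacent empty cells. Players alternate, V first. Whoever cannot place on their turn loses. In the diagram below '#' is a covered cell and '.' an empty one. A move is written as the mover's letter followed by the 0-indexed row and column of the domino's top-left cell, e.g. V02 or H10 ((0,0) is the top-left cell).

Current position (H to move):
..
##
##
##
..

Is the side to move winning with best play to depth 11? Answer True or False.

H winning at [../##/##/##/..]: True

ply 1, H at ../##/##/##/.. | H00=+1→##/##/##/##/..*; H40=+1→../##/##/##/##
ply 2: ##/##/##/##/.. is terminal -1 (V); from ../##/##/##/.. depth 11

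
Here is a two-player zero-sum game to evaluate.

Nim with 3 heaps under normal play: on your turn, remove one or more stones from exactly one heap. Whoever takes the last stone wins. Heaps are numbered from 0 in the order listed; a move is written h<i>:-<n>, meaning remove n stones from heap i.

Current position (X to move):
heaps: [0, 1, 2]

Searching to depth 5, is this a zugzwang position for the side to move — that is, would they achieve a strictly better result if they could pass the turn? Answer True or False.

zugzwang((0,1,2), X) = False

ply 1, X at (0,1,2) | h1:-1=-1→(0,0,2); h2:-1=+1→(0,1,1)*; h2:-2=-1→(0,1,0)
ply 2, O at (0,1,1) | h1:-1=-1→(0,0,1)*; h2:-1=-1→(0,1,0)
ply 3, X at (0,0,1) | h2:-1=+1→(0,0,0)*
ply 4: (0,0,0) is terminal -1 (O); from (0,1,2) depth 5
pass branch (O moves first from the same position):
  | ply 1, O at (0,1,2) | h1:-1=-1→(0,0,2); h2:-1=+1→(0,1,1)*; h2:-2=-1→(0,1,0)
  | ply 2, X at (0,1,1) | h1:-1=-1→(0,0,1)*; h2:-1=-1→(0,1,0)
  | ply 3, O at (0,0,1) | h2:-1=+1→(0,0,0)*
  | ply 4: (0,0,0) is terminal -1 (X); from (0,1,2) depth 5
X moving scores +1; X passing scores -1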